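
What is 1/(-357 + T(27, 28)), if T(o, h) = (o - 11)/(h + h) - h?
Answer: -7/2693 ≈ -0.0025993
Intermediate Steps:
T(o, h) = -h + (-11 + o)/(2*h) (T(o, h) = (-11 + o)/((2*h)) - h = (-11 + o)*(1/(2*h)) - h = (-11 + o)/(2*h) - h = -h + (-11 + o)/(2*h))
1/(-357 + T(27, 28)) = 1/(-357 + (1/2)*(-11 + 27 - 2*28**2)/28) = 1/(-357 + (1/2)*(1/28)*(-11 + 27 - 2*784)) = 1/(-357 + (1/2)*(1/28)*(-11 + 27 - 1568)) = 1/(-357 + (1/2)*(1/28)*(-1552)) = 1/(-357 - 194/7) = 1/(-2693/7) = -7/2693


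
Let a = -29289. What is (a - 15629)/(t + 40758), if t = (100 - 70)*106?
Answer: -22459/21969 ≈ -1.0223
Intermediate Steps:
t = 3180 (t = 30*106 = 3180)
(a - 15629)/(t + 40758) = (-29289 - 15629)/(3180 + 40758) = -44918/43938 = -44918*1/43938 = -22459/21969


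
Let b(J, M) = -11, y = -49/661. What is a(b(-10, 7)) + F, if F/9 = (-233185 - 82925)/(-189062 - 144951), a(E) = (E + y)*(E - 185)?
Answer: 481095669750/220782593 ≈ 2179.0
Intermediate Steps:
y = -49/661 (y = -49*1/661 = -49/661 ≈ -0.074130)
a(E) = (-185 + E)*(-49/661 + E) (a(E) = (E - 49/661)*(E - 185) = (-49/661 + E)*(-185 + E) = (-185 + E)*(-49/661 + E))
F = 2844990/334013 (F = 9*((-233185 - 82925)/(-189062 - 144951)) = 9*(-316110/(-334013)) = 9*(-316110*(-1/334013)) = 9*(316110/334013) = 2844990/334013 ≈ 8.5176)
a(b(-10, 7)) + F = (9065/661 + (-11)**2 - 122334/661*(-11)) + 2844990/334013 = (9065/661 + 121 + 1345674/661) + 2844990/334013 = 1434720/661 + 2844990/334013 = 481095669750/220782593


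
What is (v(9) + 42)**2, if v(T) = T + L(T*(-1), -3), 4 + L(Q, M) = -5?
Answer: 1764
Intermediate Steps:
L(Q, M) = -9 (L(Q, M) = -4 - 5 = -9)
v(T) = -9 + T (v(T) = T - 9 = -9 + T)
(v(9) + 42)**2 = ((-9 + 9) + 42)**2 = (0 + 42)**2 = 42**2 = 1764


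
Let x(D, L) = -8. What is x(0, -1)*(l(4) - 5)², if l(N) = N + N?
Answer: -72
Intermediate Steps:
l(N) = 2*N
x(0, -1)*(l(4) - 5)² = -8*(2*4 - 5)² = -8*(8 - 5)² = -8*3² = -8*9 = -72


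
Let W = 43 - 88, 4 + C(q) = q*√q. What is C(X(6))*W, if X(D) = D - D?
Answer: 180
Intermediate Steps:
X(D) = 0
C(q) = -4 + q^(3/2) (C(q) = -4 + q*√q = -4 + q^(3/2))
W = -45
C(X(6))*W = (-4 + 0^(3/2))*(-45) = (-4 + 0)*(-45) = -4*(-45) = 180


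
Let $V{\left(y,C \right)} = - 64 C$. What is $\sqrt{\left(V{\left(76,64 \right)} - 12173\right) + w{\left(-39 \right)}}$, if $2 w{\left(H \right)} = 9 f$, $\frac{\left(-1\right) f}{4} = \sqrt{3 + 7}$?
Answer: $\sqrt{-16269 - 18 \sqrt{10}} \approx 127.77 i$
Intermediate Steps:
$f = - 4 \sqrt{10}$ ($f = - 4 \sqrt{3 + 7} = - 4 \sqrt{10} \approx -12.649$)
$w{\left(H \right)} = - 18 \sqrt{10}$ ($w{\left(H \right)} = \frac{9 \left(- 4 \sqrt{10}\right)}{2} = \frac{\left(-36\right) \sqrt{10}}{2} = - 18 \sqrt{10}$)
$\sqrt{\left(V{\left(76,64 \right)} - 12173\right) + w{\left(-39 \right)}} = \sqrt{\left(\left(-64\right) 64 - 12173\right) - 18 \sqrt{10}} = \sqrt{\left(-4096 - 12173\right) - 18 \sqrt{10}} = \sqrt{-16269 - 18 \sqrt{10}}$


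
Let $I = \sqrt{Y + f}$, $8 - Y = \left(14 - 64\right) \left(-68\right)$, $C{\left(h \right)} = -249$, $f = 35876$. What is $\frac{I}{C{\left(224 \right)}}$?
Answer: $- \frac{2 \sqrt{8121}}{249} \approx -0.72383$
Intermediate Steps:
$Y = -3392$ ($Y = 8 - \left(14 - 64\right) \left(-68\right) = 8 - \left(-50\right) \left(-68\right) = 8 - 3400 = -3392$)
$I = 2 \sqrt{8121}$ ($I = \sqrt{-3392 + 35876} = \sqrt{32484} = 2 \sqrt{8121} \approx 180.23$)
$\frac{I}{C{\left(224 \right)}} = \frac{2 \sqrt{8121}}{-249} = 2 \sqrt{8121} \left(- \frac{1}{249}\right) = - \frac{2 \sqrt{8121}}{249}$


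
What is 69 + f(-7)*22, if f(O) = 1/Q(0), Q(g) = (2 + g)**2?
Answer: 149/2 ≈ 74.500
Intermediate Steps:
f(O) = 1/4 (f(O) = 1/((2 + 0)**2) = 1/(2**2) = 1/4)
69 + f(-7)*22 = 69 + (1/4)*22 = 69 + 11/2 = 149/2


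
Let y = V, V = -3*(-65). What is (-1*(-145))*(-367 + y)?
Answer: -24940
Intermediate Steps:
V = 195
y = 195
(-1*(-145))*(-367 + y) = (-1*(-145))*(-367 + 195) = 145*(-172) = -24940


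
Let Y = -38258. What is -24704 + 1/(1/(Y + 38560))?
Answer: -24402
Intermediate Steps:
-24704 + 1/(1/(Y + 38560)) = -24704 + 1/(1/(-38258 + 38560)) = -24704 + 1/(1/302) = -24704 + 302 = -24402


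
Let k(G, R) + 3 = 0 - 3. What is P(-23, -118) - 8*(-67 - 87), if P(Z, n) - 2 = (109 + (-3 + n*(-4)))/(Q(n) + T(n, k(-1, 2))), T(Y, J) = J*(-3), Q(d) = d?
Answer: 61411/50 ≈ 1228.2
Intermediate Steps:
k(G, R) = -6 (k(G, R) = -3 + (0 - 3) = -3 - 3 = -6)
T(Y, J) = -3*J
P(Z, n) = 2 + (106 - 4*n)/(18 + n) (P(Z, n) = 2 + (109 + (-3 + n*(-4)))/(n - 3*(-6)) = 2 + (109 + (-3 - 4*n))/(n + 18) = 2 + (106 - 4*n)/(18 + n))
P(-23, -118) - 8*(-67 - 87) = 2*(71 - 1*(-118))/(18 - 118) - 8*(-67 - 87) = 2*(71 + 118)/(-100) - 8*(-154) = 2*(-1/100)*189 + 1232 = -189/50 + 1232 = 61411/50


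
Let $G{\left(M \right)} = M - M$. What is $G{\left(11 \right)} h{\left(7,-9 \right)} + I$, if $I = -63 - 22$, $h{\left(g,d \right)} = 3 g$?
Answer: $-85$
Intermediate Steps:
$G{\left(M \right)} = 0$
$I = -85$ ($I = -63 - 22 = -85$)
$G{\left(11 \right)} h{\left(7,-9 \right)} + I = 0 \cdot 3 \cdot 7 - 85 = 0 \cdot 21 - 85 = 0 - 85 = -85$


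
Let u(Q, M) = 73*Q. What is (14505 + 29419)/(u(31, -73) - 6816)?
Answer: -43924/4553 ≈ -9.6473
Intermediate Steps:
(14505 + 29419)/(u(31, -73) - 6816) = (14505 + 29419)/(73*31 - 6816) = 43924/(2263 - 6816) = 43924/(-4553) = 43924*(-1/4553) = -43924/4553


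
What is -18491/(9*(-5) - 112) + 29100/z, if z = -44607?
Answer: 273419779/2334433 ≈ 117.12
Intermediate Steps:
-18491/(9*(-5) - 112) + 29100/z = -18491/(9*(-5) - 112) + 29100/(-44607) = -18491/(-45 - 112) + 29100*(-1/44607) = -18491/(-157) - 9700/14869 = -18491*(-1/157) - 9700/14869 = 18491/157 - 9700/14869 = 273419779/2334433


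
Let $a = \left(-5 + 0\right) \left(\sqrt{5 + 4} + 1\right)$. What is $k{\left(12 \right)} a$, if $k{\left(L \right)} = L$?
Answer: $-240$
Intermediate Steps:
$a = -20$ ($a = - 5 \left(\sqrt{9} + 1\right) = - 5 \left(3 + 1\right) = \left(-5\right) 4 = -20$)
$k{\left(12 \right)} a = 12 \left(-20\right) = -240$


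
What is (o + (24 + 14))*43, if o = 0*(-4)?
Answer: 1634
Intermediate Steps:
o = 0
(o + (24 + 14))*43 = (0 + (24 + 14))*43 = (0 + 38)*43 = 38*43 = 1634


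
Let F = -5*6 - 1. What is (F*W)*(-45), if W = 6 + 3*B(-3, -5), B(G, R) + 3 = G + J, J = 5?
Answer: 4185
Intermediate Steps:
B(G, R) = 2 + G (B(G, R) = -3 + (G + 5) = -3 + (5 + G) = 2 + G)
F = -31 (F = -30 - 1 = -31)
W = 3 (W = 6 + 3*(2 - 3) = 6 + 3*(-1) = 6 - 3 = 3)
(F*W)*(-45) = -31*3*(-45) = -93*(-45) = 4185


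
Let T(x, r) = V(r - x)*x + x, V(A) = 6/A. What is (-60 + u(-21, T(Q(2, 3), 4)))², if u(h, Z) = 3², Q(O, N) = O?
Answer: 2601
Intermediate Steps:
T(x, r) = x + 6*x/(r - x) (T(x, r) = (6/(r - x))*x + x = 6*x/(r - x) + x = x + 6*x/(r - x))
u(h, Z) = 9
(-60 + u(-21, T(Q(2, 3), 4)))² = (-60 + 9)² = (-51)² = 2601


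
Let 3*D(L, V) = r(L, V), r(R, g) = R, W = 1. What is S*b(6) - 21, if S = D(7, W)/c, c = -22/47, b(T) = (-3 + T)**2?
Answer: -1449/22 ≈ -65.864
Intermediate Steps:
D(L, V) = L/3
c = -22/47 (c = -22*1/47 = -22/47 ≈ -0.46809)
S = -329/66 (S = ((1/3)*7)/(-22/47) = (7/3)*(-47/22) = -329/66 ≈ -4.9848)
S*b(6) - 21 = -329*(-3 + 6)**2/66 - 21 = -329/66*3**2 - 21 = -329/66*9 - 21 = -987/22 - 21 = -1449/22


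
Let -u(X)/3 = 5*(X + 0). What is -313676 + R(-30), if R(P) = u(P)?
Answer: -313226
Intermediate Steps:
u(X) = -15*X (u(X) = -15*(X + 0) = -15*X)
R(P) = -15*P
-313676 + R(-30) = -313676 - 15*(-30) = -313676 + 450 = -313226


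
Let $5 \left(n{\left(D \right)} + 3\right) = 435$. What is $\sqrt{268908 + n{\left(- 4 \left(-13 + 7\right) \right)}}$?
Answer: $24 \sqrt{467} \approx 518.64$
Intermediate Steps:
$n{\left(D \right)} = 84$ ($n{\left(D \right)} = -3 + \frac{1}{5} \cdot 435 = -3 + 87 = 84$)
$\sqrt{268908 + n{\left(- 4 \left(-13 + 7\right) \right)}} = \sqrt{268908 + 84} = \sqrt{268992} = 24 \sqrt{467}$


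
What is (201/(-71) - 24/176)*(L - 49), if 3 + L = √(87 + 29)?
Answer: 120510/781 - 4635*√29/781 ≈ 122.34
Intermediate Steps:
L = -3 + 2*√29 (L = -3 + √(87 + 29) = -3 + √116 = -3 + 2*√29 ≈ 7.7703)
(201/(-71) - 24/176)*(L - 49) = (201/(-71) - 24/176)*((-3 + 2*√29) - 49) = (201*(-1/71) - 24*1/176)*(-52 + 2*√29) = (-201/71 - 3/22)*(-52 + 2*√29) = -4635*(-52 + 2*√29)/1562 = 120510/781 - 4635*√29/781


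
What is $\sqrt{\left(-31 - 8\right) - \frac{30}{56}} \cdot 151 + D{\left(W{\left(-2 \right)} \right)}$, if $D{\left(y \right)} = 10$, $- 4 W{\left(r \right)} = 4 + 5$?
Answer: $10 + \frac{453 i \sqrt{861}}{14} \approx 10.0 + 949.45 i$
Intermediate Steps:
$W{\left(r \right)} = - \frac{9}{4}$ ($W{\left(r \right)} = - \frac{4 + 5}{4} = \left(- \frac{1}{4}\right) 9 = - \frac{9}{4}$)
$\sqrt{\left(-31 - 8\right) - \frac{30}{56}} \cdot 151 + D{\left(W{\left(-2 \right)} \right)} = \sqrt{\left(-31 - 8\right) - \frac{30}{56}} \cdot 151 + 10 = \sqrt{\left(-31 - 8\right) - \frac{15}{28}} \cdot 151 + 10 = \sqrt{-39 - \frac{15}{28}} \cdot 151 + 10 = \sqrt{- \frac{1107}{28}} \cdot 151 + 10 = \frac{3 i \sqrt{861}}{14} \cdot 151 + 10 = \frac{453 i \sqrt{861}}{14} + 10 = 10 + \frac{453 i \sqrt{861}}{14}$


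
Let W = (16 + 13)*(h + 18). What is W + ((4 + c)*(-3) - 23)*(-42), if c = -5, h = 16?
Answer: 1826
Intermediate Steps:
W = 986 (W = (16 + 13)*(16 + 18) = 29*34 = 986)
W + ((4 + c)*(-3) - 23)*(-42) = 986 + ((4 - 5)*(-3) - 23)*(-42) = 986 + (-1*(-3) - 23)*(-42) = 986 + (3 - 23)*(-42) = 986 - 20*(-42) = 986 + 840 = 1826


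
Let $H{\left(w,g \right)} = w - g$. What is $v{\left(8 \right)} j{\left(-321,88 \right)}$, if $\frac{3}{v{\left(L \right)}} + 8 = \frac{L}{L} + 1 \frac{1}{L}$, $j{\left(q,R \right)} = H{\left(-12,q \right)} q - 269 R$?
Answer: $\frac{2948664}{55} \approx 53612.0$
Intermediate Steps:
$j{\left(q,R \right)} = - 269 R + q \left(-12 - q\right)$ ($j{\left(q,R \right)} = \left(-12 - q\right) q - 269 R = q \left(-12 - q\right) - 269 R = - 269 R + q \left(-12 - q\right)$)
$v{\left(L \right)} = \frac{3}{-7 + \frac{1}{L}}$ ($v{\left(L \right)} = \frac{3}{-8 + \left(\frac{L}{L} + 1 \frac{1}{L}\right)} = \frac{3}{-8 + \left(1 + \frac{1}{L}\right)} = \frac{3}{-7 + \frac{1}{L}}$)
$v{\left(8 \right)} j{\left(-321,88 \right)} = \left(-3\right) 8 \frac{1}{-1 + 7 \cdot 8} \left(\left(-269\right) 88 - - 321 \left(12 - 321\right)\right) = \left(-3\right) 8 \frac{1}{-1 + 56} \left(-23672 - \left(-321\right) \left(-309\right)\right) = \left(-3\right) 8 \cdot \frac{1}{55} \left(-23672 - 99189\right) = \left(-3\right) 8 \cdot \frac{1}{55} \left(-122861\right) = \left(- \frac{24}{55}\right) \left(-122861\right) = \frac{2948664}{55}$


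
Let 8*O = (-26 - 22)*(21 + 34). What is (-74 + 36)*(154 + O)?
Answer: 6688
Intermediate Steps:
O = -330 (O = ((-26 - 22)*(21 + 34))/8 = (-48*55)/8 = (1/8)*(-2640) = -330)
(-74 + 36)*(154 + O) = (-74 + 36)*(154 - 330) = -38*(-176) = 6688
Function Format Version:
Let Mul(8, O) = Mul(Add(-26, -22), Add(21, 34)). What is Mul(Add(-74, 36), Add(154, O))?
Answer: 6688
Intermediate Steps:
O = -330 (O = Mul(Rational(1, 8), Mul(Add(-26, -22), Add(21, 34))) = Mul(Rational(1, 8), Mul(-48, 55)) = Mul(Rational(1, 8), -2640) = -330)
Mul(Add(-74, 36), Add(154, O)) = Mul(Add(-74, 36), Add(154, -330)) = Mul(-38, -176) = 6688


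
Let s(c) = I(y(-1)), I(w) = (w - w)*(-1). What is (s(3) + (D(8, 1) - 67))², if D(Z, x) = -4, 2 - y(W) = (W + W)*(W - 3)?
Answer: 5041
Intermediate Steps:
y(W) = 2 - 2*W*(-3 + W) (y(W) = 2 - (W + W)*(W - 3) = 2 - 2*W*(-3 + W))
I(w) = 0 (I(w) = 0*(-1) = 0)
s(c) = 0
(s(3) + (D(8, 1) - 67))² = (0 + (-4 - 67))² = (0 - 71)² = (-71)² = 5041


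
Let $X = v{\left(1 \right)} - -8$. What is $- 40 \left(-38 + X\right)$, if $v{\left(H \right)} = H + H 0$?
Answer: $1160$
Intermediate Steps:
$v{\left(H \right)} = H$ ($v{\left(H \right)} = H + 0 = H$)
$X = 9$ ($X = 1 - -8 = 1 + 8 = 9$)
$- 40 \left(-38 + X\right) = - 40 \left(-38 + 9\right) = \left(-40\right) \left(-29\right) = 1160$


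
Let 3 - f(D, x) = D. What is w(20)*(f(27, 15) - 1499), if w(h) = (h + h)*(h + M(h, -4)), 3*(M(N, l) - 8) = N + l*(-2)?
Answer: -6823040/3 ≈ -2.2743e+6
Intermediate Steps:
M(N, l) = 8 - 2*l/3 + N/3 (M(N, l) = 8 + (N + l*(-2))/3 = 8 + (N - 2*l)/3 = 8 + (-2*l/3 + N/3) = 8 - 2*l/3 + N/3)
f(D, x) = 3 - D
w(h) = 2*h*(32/3 + 4*h/3) (w(h) = (h + h)*(h + (8 - 2/3*(-4) + h/3)) = (2*h)*(h + (8 + 8/3 + h/3)) = (2*h)*(h + (32/3 + h/3)) = (2*h)*(32/3 + 4*h/3) = 2*h*(32/3 + 4*h/3))
w(20)*(f(27, 15) - 1499) = ((8/3)*20*(8 + 20))*((3 - 1*27) - 1499) = ((8/3)*20*28)*((3 - 27) - 1499) = 4480*(-24 - 1499)/3 = (4480/3)*(-1523) = -6823040/3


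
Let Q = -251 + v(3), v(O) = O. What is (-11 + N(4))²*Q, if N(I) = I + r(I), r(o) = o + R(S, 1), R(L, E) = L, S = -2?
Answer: -6200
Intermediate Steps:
r(o) = -2 + o (r(o) = o - 2 = -2 + o)
N(I) = -2 + 2*I (N(I) = I + (-2 + I) = -2 + 2*I)
Q = -248 (Q = -251 + 3 = -248)
(-11 + N(4))²*Q = (-11 + (-2 + 2*4))²*(-248) = (-11 + (-2 + 8))²*(-248) = (-11 + 6)²*(-248) = (-5)²*(-248) = 25*(-248) = -6200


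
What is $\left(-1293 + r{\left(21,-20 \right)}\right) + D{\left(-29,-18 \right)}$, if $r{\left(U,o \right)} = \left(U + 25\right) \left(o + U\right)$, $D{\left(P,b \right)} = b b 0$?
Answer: $-1247$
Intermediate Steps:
$D{\left(P,b \right)} = 0$ ($D{\left(P,b \right)} = b^{2} \cdot 0 = 0$)
$r{\left(U,o \right)} = \left(25 + U\right) \left(U + o\right)$
$\left(-1293 + r{\left(21,-20 \right)}\right) + D{\left(-29,-18 \right)} = \left(-1293 + \left(21^{2} + 25 \cdot 21 + 25 \left(-20\right) + 21 \left(-20\right)\right)\right) + 0 = \left(-1293 + \left(441 + 525 - 500 - 420\right)\right) + 0 = \left(-1293 + 46\right) + 0 = -1247 + 0 = -1247$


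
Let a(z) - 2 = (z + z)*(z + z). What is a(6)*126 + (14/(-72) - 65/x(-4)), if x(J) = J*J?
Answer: 2648411/144 ≈ 18392.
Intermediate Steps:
a(z) = 2 + 4*z² (a(z) = 2 + (z + z)*(z + z) = 2 + (2*z)*(2*z) = 2 + 4*z²)
x(J) = J²
a(6)*126 + (14/(-72) - 65/x(-4)) = (2 + 4*6²)*126 + (14/(-72) - 65/((-4)²)) = (2 + 4*36)*126 + (14*(-1/72) - 65/16) = (2 + 144)*126 + (-7/36 - 65*1/16) = 146*126 + (-7/36 - 65/16) = 18396 - 613/144 = 2648411/144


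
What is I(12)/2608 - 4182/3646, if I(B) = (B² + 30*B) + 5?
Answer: -4525421/4754384 ≈ -0.95184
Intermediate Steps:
I(B) = 5 + B² + 30*B
I(12)/2608 - 4182/3646 = (5 + 12² + 30*12)/2608 - 4182/3646 = (5 + 144 + 360)*(1/2608) - 4182*1/3646 = 509*(1/2608) - 2091/1823 = 509/2608 - 2091/1823 = -4525421/4754384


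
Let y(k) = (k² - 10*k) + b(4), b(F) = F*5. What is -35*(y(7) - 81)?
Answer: 2870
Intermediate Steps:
b(F) = 5*F
y(k) = 20 + k² - 10*k (y(k) = (k² - 10*k) + 5*4 = (k² - 10*k) + 20 = 20 + k² - 10*k)
-35*(y(7) - 81) = -35*((20 + 7² - 10*7) - 81) = -35*((20 + 49 - 70) - 81) = -35*(-1 - 81) = -35*(-82) = 2870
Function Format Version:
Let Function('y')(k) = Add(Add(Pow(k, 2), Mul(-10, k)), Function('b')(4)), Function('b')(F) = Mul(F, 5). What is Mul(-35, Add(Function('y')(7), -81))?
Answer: 2870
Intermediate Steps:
Function('b')(F) = Mul(5, F)
Function('y')(k) = Add(20, Pow(k, 2), Mul(-10, k)) (Function('y')(k) = Add(Add(Pow(k, 2), Mul(-10, k)), Mul(5, 4)) = Add(Add(Pow(k, 2), Mul(-10, k)), 20) = Add(20, Pow(k, 2), Mul(-10, k)))
Mul(-35, Add(Function('y')(7), -81)) = Mul(-35, Add(Add(20, Pow(7, 2), Mul(-10, 7)), -81)) = Mul(-35, Add(Add(20, 49, -70), -81)) = Mul(-35, Add(-1, -81)) = Mul(-35, -82) = 2870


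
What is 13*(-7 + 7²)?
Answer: 546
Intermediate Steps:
13*(-7 + 7²) = 13*(-7 + 49) = 13*42 = 546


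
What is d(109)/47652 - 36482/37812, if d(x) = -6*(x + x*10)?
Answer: -3807689/3412533 ≈ -1.1158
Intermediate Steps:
d(x) = -66*x (d(x) = -6*(x + 10*x) = -6*11*x = -66*x)
d(109)/47652 - 36482/37812 = -66*109/47652 - 36482/37812 = -7194*1/47652 - 36482*1/37812 = -109/722 - 18241/18906 = -3807689/3412533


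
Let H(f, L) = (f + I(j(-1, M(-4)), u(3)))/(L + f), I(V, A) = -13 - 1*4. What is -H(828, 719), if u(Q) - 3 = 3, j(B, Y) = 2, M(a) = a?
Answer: -811/1547 ≈ -0.52424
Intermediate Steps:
u(Q) = 6 (u(Q) = 3 + 3 = 6)
I(V, A) = -17 (I(V, A) = -13 - 4 = -17)
H(f, L) = (-17 + f)/(L + f) (H(f, L) = (f - 17)/(L + f) = (-17 + f)/(L + f))
-H(828, 719) = -(-17 + 828)/(719 + 828) = -811/1547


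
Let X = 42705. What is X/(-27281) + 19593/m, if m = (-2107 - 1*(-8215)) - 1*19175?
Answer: -1092542868/356480827 ≈ -3.0648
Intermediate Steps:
m = -13067 (m = (-2107 + 8215) - 19175 = 6108 - 19175 = -13067)
X/(-27281) + 19593/m = 42705/(-27281) + 19593/(-13067) = 42705*(-1/27281) + 19593*(-1/13067) = -42705/27281 - 19593/13067 = -1092542868/356480827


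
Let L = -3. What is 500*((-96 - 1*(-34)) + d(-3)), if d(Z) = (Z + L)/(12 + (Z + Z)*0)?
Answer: -31250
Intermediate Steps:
d(Z) = -¼ + Z/12 (d(Z) = (Z - 3)/(12 + (Z + Z)*0) = (-3 + Z)/(12 + (2*Z)*0) = (-3 + Z)/(12 + 0) = (-3 + Z)/12 = (-3 + Z)*(1/12) = -¼ + Z/12)
500*((-96 - 1*(-34)) + d(-3)) = 500*((-96 - 1*(-34)) + (-¼ + (1/12)*(-3))) = 500*((-96 + 34) + (-¼ - ¼)) = 500*(-62 - ½) = 500*(-125/2) = -31250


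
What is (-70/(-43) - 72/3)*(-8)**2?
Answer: -61568/43 ≈ -1431.8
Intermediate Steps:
(-70/(-43) - 72/3)*(-8)**2 = (-70*(-1/43) - 72*1/3)*64 = (70/43 - 24)*64 = -962/43*64 = -61568/43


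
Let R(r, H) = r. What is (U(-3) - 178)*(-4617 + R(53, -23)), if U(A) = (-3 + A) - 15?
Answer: 908236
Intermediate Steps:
U(A) = -18 + A
(U(-3) - 178)*(-4617 + R(53, -23)) = ((-18 - 3) - 178)*(-4617 + 53) = (-21 - 178)*(-4564) = -199*(-4564) = 908236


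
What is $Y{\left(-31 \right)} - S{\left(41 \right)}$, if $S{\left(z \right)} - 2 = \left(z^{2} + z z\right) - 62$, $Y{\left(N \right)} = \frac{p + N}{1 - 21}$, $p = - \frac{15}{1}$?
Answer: $- \frac{32997}{10} \approx -3299.7$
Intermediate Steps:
$p = -15$ ($p = \left(-15\right) 1 = -15$)
$Y{\left(N \right)} = \frac{3}{4} - \frac{N}{20}$ ($Y{\left(N \right)} = \frac{-15 + N}{1 - 21} = \frac{-15 + N}{-20} = \left(-15 + N\right) \left(- \frac{1}{20}\right) = \frac{3}{4} - \frac{N}{20}$)
$S{\left(z \right)} = -60 + 2 z^{2}$ ($S{\left(z \right)} = 2 - \left(62 - z^{2} - z z\right) = 2 + \left(\left(z^{2} + z^{2}\right) - 62\right) = 2 + \left(2 z^{2} - 62\right) = 2 + \left(-62 + 2 z^{2}\right) = -60 + 2 z^{2}$)
$Y{\left(-31 \right)} - S{\left(41 \right)} = \left(\frac{3}{4} - - \frac{31}{20}\right) - \left(-60 + 2 \cdot 41^{2}\right) = \left(\frac{3}{4} + \frac{31}{20}\right) - \left(-60 + 2 \cdot 1681\right) = \frac{23}{10} - \left(-60 + 3362\right) = \frac{23}{10} - 3302 = - \frac{32997}{10}$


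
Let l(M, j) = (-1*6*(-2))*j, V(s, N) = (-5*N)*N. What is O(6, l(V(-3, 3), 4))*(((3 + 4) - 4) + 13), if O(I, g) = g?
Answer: 768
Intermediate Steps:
V(s, N) = -5*N²
l(M, j) = 12*j (l(M, j) = (-6*(-2))*j = 12*j)
O(6, l(V(-3, 3), 4))*(((3 + 4) - 4) + 13) = (12*4)*(((3 + 4) - 4) + 13) = 48*((7 - 4) + 13) = 48*(3 + 13) = 48*16 = 768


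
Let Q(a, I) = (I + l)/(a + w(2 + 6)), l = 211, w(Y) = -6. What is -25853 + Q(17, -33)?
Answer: -284205/11 ≈ -25837.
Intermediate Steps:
Q(a, I) = (211 + I)/(-6 + a) (Q(a, I) = (I + 211)/(a - 6) = (211 + I)/(-6 + a))
-25853 + Q(17, -33) = -25853 + (211 - 33)/(-6 + 17) = -25853 + 178/11 = -284205/11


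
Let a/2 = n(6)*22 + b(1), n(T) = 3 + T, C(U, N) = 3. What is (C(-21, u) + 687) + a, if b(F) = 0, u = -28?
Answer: 1086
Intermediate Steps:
a = 396 (a = 2*((3 + 6)*22 + 0) = 2*(9*22 + 0) = 2*(198 + 0) = 2*198 = 396)
(C(-21, u) + 687) + a = (3 + 687) + 396 = 690 + 396 = 1086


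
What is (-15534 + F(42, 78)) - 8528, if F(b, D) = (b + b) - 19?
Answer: -23997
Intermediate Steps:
F(b, D) = -19 + 2*b (F(b, D) = 2*b - 19 = -19 + 2*b)
(-15534 + F(42, 78)) - 8528 = (-15534 + (-19 + 2*42)) - 8528 = (-15534 + (-19 + 84)) - 8528 = (-15534 + 65) - 8528 = -15469 - 8528 = -23997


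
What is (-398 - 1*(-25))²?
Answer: 139129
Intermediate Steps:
(-398 - 1*(-25))² = (-398 + 25)² = (-373)² = 139129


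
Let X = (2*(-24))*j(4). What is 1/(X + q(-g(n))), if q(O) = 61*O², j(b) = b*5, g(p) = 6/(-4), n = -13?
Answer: -4/3291 ≈ -0.0012154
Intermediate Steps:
g(p) = -3/2 (g(p) = 6*(-¼) = -3/2)
j(b) = 5*b
X = -960 (X = (2*(-24))*(5*4) = -48*20 = -960)
1/(X + q(-g(n))) = 1/(-960 + 61*(-1*(-3/2))²) = 1/(-960 + 61*(3/2)²) = 1/(-960 + 61*(9/4)) = 1/(-960 + 549/4) = 1/(-3291/4) = -4/3291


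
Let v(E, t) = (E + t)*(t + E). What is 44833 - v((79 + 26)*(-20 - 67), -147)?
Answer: -86110691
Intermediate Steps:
v(E, t) = (E + t)² (v(E, t) = (E + t)*(E + t) = (E + t)²)
44833 - v((79 + 26)*(-20 - 67), -147) = 44833 - ((79 + 26)*(-20 - 67) - 147)² = 44833 - (105*(-87) - 147)² = 44833 - (-9135 - 147)² = 44833 - 1*(-9282)² = 44833 - 1*86155524 = 44833 - 86155524 = -86110691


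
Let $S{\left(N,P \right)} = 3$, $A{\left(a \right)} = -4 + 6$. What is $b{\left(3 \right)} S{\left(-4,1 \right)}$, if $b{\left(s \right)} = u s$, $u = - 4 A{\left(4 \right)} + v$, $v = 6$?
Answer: $-18$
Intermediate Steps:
$A{\left(a \right)} = 2$
$u = -2$ ($u = \left(-4\right) 2 + 6 = -8 + 6 = -2$)
$b{\left(s \right)} = - 2 s$
$b{\left(3 \right)} S{\left(-4,1 \right)} = \left(-2\right) 3 \cdot 3 = \left(-6\right) 3 = -18$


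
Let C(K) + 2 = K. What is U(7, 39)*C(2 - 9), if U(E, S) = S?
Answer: -351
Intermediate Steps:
C(K) = -2 + K
U(7, 39)*C(2 - 9) = 39*(-2 + (2 - 9)) = 39*(-2 - 7) = 39*(-9) = -351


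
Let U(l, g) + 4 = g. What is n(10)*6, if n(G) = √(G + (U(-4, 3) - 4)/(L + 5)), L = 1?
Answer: √330 ≈ 18.166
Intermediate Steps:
U(l, g) = -4 + g
n(G) = √(-⅚ + G) (n(G) = √(G + ((-4 + 3) - 4)/(1 + 5)) = √(G + (-1 - 4)/6) = √(G - 5*⅙) = √(G - ⅚) = √(-⅚ + G))
n(10)*6 = (√(-30 + 36*10)/6)*6 = (√(-30 + 360)/6)*6 = (√330/6)*6 = √330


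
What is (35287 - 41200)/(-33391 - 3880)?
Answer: 5913/37271 ≈ 0.15865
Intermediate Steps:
(35287 - 41200)/(-33391 - 3880) = -5913/(-37271) = -5913*(-1/37271) = 5913/37271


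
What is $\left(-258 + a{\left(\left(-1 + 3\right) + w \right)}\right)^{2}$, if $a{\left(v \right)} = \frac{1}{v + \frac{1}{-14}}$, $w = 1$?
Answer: $\frac{111598096}{1681} \approx 66388.0$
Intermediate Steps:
$a{\left(v \right)} = \frac{1}{- \frac{1}{14} + v}$ ($a{\left(v \right)} = \frac{1}{v - \frac{1}{14}} = \frac{1}{- \frac{1}{14} + v}$)
$\left(-258 + a{\left(\left(-1 + 3\right) + w \right)}\right)^{2} = \left(-258 + \frac{14}{-1 + 14 \left(\left(-1 + 3\right) + 1\right)}\right)^{2} = \left(-258 + \frac{14}{-1 + 14 \left(2 + 1\right)}\right)^{2} = \left(-258 + \frac{14}{-1 + 14 \cdot 3}\right)^{2} = \left(-258 + \frac{14}{-1 + 42}\right)^{2} = \left(-258 + \frac{14}{41}\right)^{2} = \left(- \frac{10564}{41}\right)^{2} = \frac{111598096}{1681}$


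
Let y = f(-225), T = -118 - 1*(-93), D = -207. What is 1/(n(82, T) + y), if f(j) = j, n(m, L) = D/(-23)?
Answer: -1/216 ≈ -0.0046296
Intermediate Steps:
T = -25 (T = -118 + 93 = -25)
n(m, L) = 9 (n(m, L) = -207/(-23) = -207*(-1/23) = 9)
y = -225
1/(n(82, T) + y) = 1/(9 - 225) = 1/(-216) = -1/216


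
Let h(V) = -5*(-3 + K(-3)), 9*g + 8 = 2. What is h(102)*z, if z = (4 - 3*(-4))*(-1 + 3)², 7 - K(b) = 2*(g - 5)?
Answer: -14720/3 ≈ -4906.7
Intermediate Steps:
g = -⅔ (g = -8/9 + (⅑)*2 = -8/9 + 2/9 = -⅔ ≈ -0.66667)
K(b) = 55/3 (K(b) = 7 - 2*(-⅔ - 5) = 7 - 2*(-17)/3 = 7 - 1*(-34/3) = 7 + 34/3 = 55/3)
h(V) = -230/3 (h(V) = -5*(-3 + 55/3) = -5*46/3 = -230/3)
z = 64 (z = (4 + 12)*2² = 16*4 = 64)
h(102)*z = -230/3*64 = -14720/3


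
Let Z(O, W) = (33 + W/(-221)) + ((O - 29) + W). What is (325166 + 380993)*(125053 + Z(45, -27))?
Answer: 19519366026718/221 ≈ 8.8323e+10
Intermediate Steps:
Z(O, W) = 4 + O + 220*W/221 (Z(O, W) = (33 + W*(-1/221)) + ((-29 + O) + W) = (33 - W/221) + (-29 + O + W) = 4 + O + 220*W/221)
(325166 + 380993)*(125053 + Z(45, -27)) = (325166 + 380993)*(125053 + (4 + 45 + (220/221)*(-27))) = 706159*(125053 + (4 + 45 - 5940/221)) = 706159*(125053 + 4889/221) = 706159*(27641602/221) = 19519366026718/221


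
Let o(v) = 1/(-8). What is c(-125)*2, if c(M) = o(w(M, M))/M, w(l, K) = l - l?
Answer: 1/500 ≈ 0.0020000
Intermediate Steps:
w(l, K) = 0
o(v) = -1/8
c(M) = -1/(8*M)
c(-125)*2 = -1/8/(-125)*2 = -1/8*(-1/125)*2 = (1/1000)*2 = 1/500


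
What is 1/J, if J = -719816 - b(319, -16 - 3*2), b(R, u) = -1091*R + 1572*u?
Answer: -1/337203 ≈ -2.9656e-6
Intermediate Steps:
J = -337203 (J = -719816 - (-1091*319 + 1572*(-16 - 3*2)) = -719816 - (-348029 + 1572*(-16 - 6)) = -719816 - (-348029 + 1572*(-22)) = -719816 - (-348029 - 34584) = -719816 - 1*(-382613) = -719816 + 382613 = -337203)
1/J = 1/(-337203) = -1/337203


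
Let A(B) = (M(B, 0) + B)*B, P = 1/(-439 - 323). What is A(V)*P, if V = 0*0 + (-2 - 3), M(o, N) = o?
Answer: -25/381 ≈ -0.065617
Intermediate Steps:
V = -5 (V = 0 - 5 = -5)
P = -1/762 (P = 1/(-762) = -1/762 ≈ -0.0013123)
A(B) = 2*B**2 (A(B) = (B + B)*B = (2*B)*B = 2*B**2)
A(V)*P = (2*(-5)**2)*(-1/762) = (2*25)*(-1/762) = 50*(-1/762) = -25/381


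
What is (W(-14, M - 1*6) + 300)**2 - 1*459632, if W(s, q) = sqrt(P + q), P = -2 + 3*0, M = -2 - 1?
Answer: -369643 + 600*I*sqrt(11) ≈ -3.6964e+5 + 1990.0*I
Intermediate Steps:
M = -3
P = -2 (P = -2 + 0 = -2)
W(s, q) = sqrt(-2 + q)
(W(-14, M - 1*6) + 300)**2 - 1*459632 = (sqrt(-2 + (-3 - 1*6)) + 300)**2 - 1*459632 = (sqrt(-2 + (-3 - 6)) + 300)**2 - 459632 = (sqrt(-2 - 9) + 300)**2 - 459632 = (sqrt(-11) + 300)**2 - 459632 = (I*sqrt(11) + 300)**2 - 459632 = (300 + I*sqrt(11))**2 - 459632 = -459632 + (300 + I*sqrt(11))**2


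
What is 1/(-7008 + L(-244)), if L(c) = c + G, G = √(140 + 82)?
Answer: -98/710693 - √222/52591282 ≈ -0.00013818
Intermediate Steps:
G = √222 ≈ 14.900
L(c) = c + √222
1/(-7008 + L(-244)) = 1/(-7008 + (-244 + √222)) = 1/(-7252 + √222)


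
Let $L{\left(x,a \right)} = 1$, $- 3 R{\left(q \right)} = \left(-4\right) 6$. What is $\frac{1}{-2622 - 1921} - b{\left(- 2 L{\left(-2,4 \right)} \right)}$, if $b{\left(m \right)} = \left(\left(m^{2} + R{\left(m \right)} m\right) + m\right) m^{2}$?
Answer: $\frac{254407}{4543} \approx 56.0$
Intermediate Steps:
$R{\left(q \right)} = 8$ ($R{\left(q \right)} = - \frac{\left(-4\right) 6}{3} = \left(- \frac{1}{3}\right) \left(-24\right) = 8$)
$b{\left(m \right)} = m^{2} \left(m^{2} + 9 m\right)$ ($b{\left(m \right)} = \left(\left(m^{2} + 8 m\right) + m\right) m^{2} = \left(m^{2} + 9 m\right) m^{2} = m^{2} \left(m^{2} + 9 m\right)$)
$\frac{1}{-2622 - 1921} - b{\left(- 2 L{\left(-2,4 \right)} \right)} = \frac{1}{-2622 - 1921} - \left(\left(-2\right) 1\right)^{3} \left(9 - 2\right) = \frac{1}{-4543} - \left(-2\right)^{3} \left(9 - 2\right) = - \frac{1}{4543} - \left(-8\right) 7 = - \frac{1}{4543} - -56 = - \frac{1}{4543} + 56 = \frac{254407}{4543}$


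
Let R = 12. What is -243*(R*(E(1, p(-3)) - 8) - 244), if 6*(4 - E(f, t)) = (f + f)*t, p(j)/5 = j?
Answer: 56376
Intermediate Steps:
p(j) = 5*j
E(f, t) = 4 - f*t/3 (E(f, t) = 4 - (f + f)*t/6 = 4 - 2*f*t/6 = 4 - f*t/3)
-243*(R*(E(1, p(-3)) - 8) - 244) = -243*(12*((4 - 1/3*1*5*(-3)) - 8) - 244) = -243*(12*((4 - 1/3*1*(-15)) - 8) - 244) = -243*(12*((4 + 5) - 8) - 244) = -243*(12*(9 - 8) - 244) = -243*(12*1 - 244) = -243*(12 - 244) = -243*(-232) = 56376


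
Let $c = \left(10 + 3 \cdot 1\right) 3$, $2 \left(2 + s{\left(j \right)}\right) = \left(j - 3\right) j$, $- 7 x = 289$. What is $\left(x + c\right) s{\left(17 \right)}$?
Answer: $- \frac{1872}{7} \approx -267.43$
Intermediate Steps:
$x = - \frac{289}{7}$ ($x = \left(- \frac{1}{7}\right) 289 = - \frac{289}{7} \approx -41.286$)
$s{\left(j \right)} = -2 + \frac{j \left(-3 + j\right)}{2}$ ($s{\left(j \right)} = -2 + \frac{\left(j - 3\right) j}{2} = -2 + \frac{\left(-3 + j\right) j}{2} = -2 + \frac{j \left(-3 + j\right)}{2}$)
$c = 39$ ($c = \left(10 + 3\right) 3 = 13 \cdot 3 = 39$)
$\left(x + c\right) s{\left(17 \right)} = \left(- \frac{289}{7} + 39\right) \left(-2 + \frac{17^{2}}{2} - \frac{51}{2}\right) = - \frac{16 \left(-2 + \frac{1}{2} \cdot 289 - \frac{51}{2}\right)}{7} = - \frac{16 \left(-2 + \frac{289}{2} - \frac{51}{2}\right)}{7} = \left(- \frac{16}{7}\right) 117 = - \frac{1872}{7}$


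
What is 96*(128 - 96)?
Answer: 3072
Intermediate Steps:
96*(128 - 96) = 96*32 = 3072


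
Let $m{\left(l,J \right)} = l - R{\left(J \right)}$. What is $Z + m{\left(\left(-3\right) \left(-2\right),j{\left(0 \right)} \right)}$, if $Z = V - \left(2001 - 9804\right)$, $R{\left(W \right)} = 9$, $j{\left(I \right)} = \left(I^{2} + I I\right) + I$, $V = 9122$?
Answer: $16922$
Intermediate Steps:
$j{\left(I \right)} = I + 2 I^{2}$ ($j{\left(I \right)} = \left(I^{2} + I^{2}\right) + I = 2 I^{2} + I = I + 2 I^{2}$)
$m{\left(l,J \right)} = -9 + l$ ($m{\left(l,J \right)} = l - 9 = -9 + l$)
$Z = 16925$ ($Z = 9122 - \left(2001 - 9804\right) = 9122 - -7803 = 9122 + 7803 = 16925$)
$Z + m{\left(\left(-3\right) \left(-2\right),j{\left(0 \right)} \right)} = 16925 - 3 = 16922$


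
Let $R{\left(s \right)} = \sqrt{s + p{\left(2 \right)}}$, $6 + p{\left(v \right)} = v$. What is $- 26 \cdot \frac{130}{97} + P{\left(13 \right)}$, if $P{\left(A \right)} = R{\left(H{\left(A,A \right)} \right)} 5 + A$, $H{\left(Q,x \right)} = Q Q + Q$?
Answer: $- \frac{2119}{97} + 5 \sqrt{178} \approx 44.863$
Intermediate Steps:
$p{\left(v \right)} = -6 + v$
$H{\left(Q,x \right)} = Q + Q^{2}$ ($H{\left(Q,x \right)} = Q^{2} + Q = Q + Q^{2}$)
$R{\left(s \right)} = \sqrt{-4 + s}$ ($R{\left(s \right)} = \sqrt{s + \left(-6 + 2\right)} = \sqrt{s - 4} = \sqrt{-4 + s}$)
$P{\left(A \right)} = A + 5 \sqrt{-4 + A \left(1 + A\right)}$ ($P{\left(A \right)} = \sqrt{-4 + A \left(1 + A\right)} 5 + A = 5 \sqrt{-4 + A \left(1 + A\right)} + A = A + 5 \sqrt{-4 + A \left(1 + A\right)}$)
$- 26 \cdot \frac{130}{97} + P{\left(13 \right)} = - 26 \cdot \frac{130}{97} + \left(13 + 5 \sqrt{-4 + 13 \left(1 + 13\right)}\right) = - 26 \cdot 130 \cdot \frac{1}{97} + \left(13 + 5 \sqrt{-4 + 13 \cdot 14}\right) = \left(-26\right) \frac{130}{97} + \left(13 + 5 \sqrt{-4 + 182}\right) = - \frac{3380}{97} + \left(13 + 5 \sqrt{178}\right) = - \frac{2119}{97} + 5 \sqrt{178}$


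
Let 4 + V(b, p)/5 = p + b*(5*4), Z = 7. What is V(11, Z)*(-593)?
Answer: -661195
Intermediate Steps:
V(b, p) = -20 + 5*p + 100*b (V(b, p) = -20 + 5*(p + b*(5*4)) = -20 + 5*(p + b*20) = -20 + 5*(p + 20*b) = -20 + (5*p + 100*b) = -20 + 5*p + 100*b)
V(11, Z)*(-593) = (-20 + 5*7 + 100*11)*(-593) = (-20 + 35 + 1100)*(-593) = 1115*(-593) = -661195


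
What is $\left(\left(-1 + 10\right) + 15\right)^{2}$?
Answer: $576$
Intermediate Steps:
$\left(\left(-1 + 10\right) + 15\right)^{2} = \left(9 + 15\right)^{2} = 24^{2} = 576$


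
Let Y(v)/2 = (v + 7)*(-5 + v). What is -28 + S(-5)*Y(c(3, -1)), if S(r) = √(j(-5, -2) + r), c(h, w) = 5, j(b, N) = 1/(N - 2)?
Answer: -28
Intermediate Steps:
j(b, N) = 1/(-2 + N)
S(r) = √(-¼ + r) (S(r) = √(1/(-2 - 2) + r) = √(1/(-4) + r) = √(-¼ + r))
Y(v) = 2*(-5 + v)*(7 + v) (Y(v) = 2*((v + 7)*(-5 + v)) = 2*((7 + v)*(-5 + v)) = 2*((-5 + v)*(7 + v)) = 2*(-5 + v)*(7 + v))
-28 + S(-5)*Y(c(3, -1)) = -28 + (√(-1 + 4*(-5))/2)*(-70 + 2*5² + 4*5) = -28 + (√(-1 - 20)/2)*(-70 + 2*25 + 20) = -28 + (√(-21)/2)*(-70 + 50 + 20) = -28 + ((I*√21)/2)*0 = -28 + (I*√21/2)*0 = -28 + 0 = -28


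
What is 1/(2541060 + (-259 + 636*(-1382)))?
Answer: 1/1661849 ≈ 6.0174e-7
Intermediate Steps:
1/(2541060 + (-259 + 636*(-1382))) = 1/(2541060 + (-259 - 878952)) = 1/(2541060 - 879211) = 1/1661849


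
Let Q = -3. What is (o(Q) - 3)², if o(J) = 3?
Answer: 0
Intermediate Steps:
(o(Q) - 3)² = (3 - 3)² = 0² = 0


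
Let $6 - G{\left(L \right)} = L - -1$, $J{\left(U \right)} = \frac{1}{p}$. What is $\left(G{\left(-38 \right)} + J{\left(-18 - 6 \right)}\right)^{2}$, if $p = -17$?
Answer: $\frac{532900}{289} \approx 1843.9$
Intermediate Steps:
$J{\left(U \right)} = - \frac{1}{17}$ ($J{\left(U \right)} = \frac{1}{-17} = - \frac{1}{17}$)
$G{\left(L \right)} = 5 - L$ ($G{\left(L \right)} = 6 - \left(L - -1\right) = 6 - \left(L + 1\right) = 6 - \left(1 + L\right) = 5 - L$)
$\left(G{\left(-38 \right)} + J{\left(-18 - 6 \right)}\right)^{2} = \left(\left(5 - -38\right) - \frac{1}{17}\right)^{2} = \left(\left(5 + 38\right) - \frac{1}{17}\right)^{2} = \left(43 - \frac{1}{17}\right)^{2} = \left(\frac{730}{17}\right)^{2} = \frac{532900}{289}$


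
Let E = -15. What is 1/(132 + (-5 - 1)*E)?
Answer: 1/222 ≈ 0.0045045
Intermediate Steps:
1/(132 + (-5 - 1)*E) = 1/(132 + (-5 - 1)*(-15)) = 1/(132 - 6*(-15)) = 1/(132 + 90) = 1/222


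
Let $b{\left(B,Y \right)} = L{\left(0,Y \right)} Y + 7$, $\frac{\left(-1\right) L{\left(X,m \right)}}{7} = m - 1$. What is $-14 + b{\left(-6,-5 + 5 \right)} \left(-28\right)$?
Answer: $-210$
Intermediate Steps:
$L{\left(X,m \right)} = 7 - 7 m$ ($L{\left(X,m \right)} = - 7 \left(m - 1\right) = - 7 \left(-1 + m\right) = 7 - 7 m$)
$b{\left(B,Y \right)} = 7 + Y \left(7 - 7 Y\right)$ ($b{\left(B,Y \right)} = \left(7 - 7 Y\right) Y + 7 = Y \left(7 - 7 Y\right) + 7 = 7 + Y \left(7 - 7 Y\right)$)
$-14 + b{\left(-6,-5 + 5 \right)} \left(-28\right) = -14 + \left(7 - 7 \left(-5 + 5\right) \left(-1 + \left(-5 + 5\right)\right)\right) \left(-28\right) = -14 + \left(7 - 0 \left(-1 + 0\right)\right) \left(-28\right) = -14 + \left(7 - 0 \left(-1\right)\right) \left(-28\right) = -14 + \left(7 + 0\right) \left(-28\right) = -14 + 7 \left(-28\right) = -14 - 196 = -210$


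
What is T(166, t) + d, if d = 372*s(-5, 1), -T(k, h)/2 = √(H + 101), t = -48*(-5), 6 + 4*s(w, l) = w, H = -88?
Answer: -1023 - 2*√13 ≈ -1030.2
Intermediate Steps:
s(w, l) = -3/2 + w/4
t = 240
T(k, h) = -2*√13 (T(k, h) = -2*√(-88 + 101) = -2*√13)
d = -1023 (d = 372*(-3/2 + (¼)*(-5)) = 372*(-3/2 - 5/4) = 372*(-11/4) = -1023)
T(166, t) + d = -2*√13 - 1023 = -1023 - 2*√13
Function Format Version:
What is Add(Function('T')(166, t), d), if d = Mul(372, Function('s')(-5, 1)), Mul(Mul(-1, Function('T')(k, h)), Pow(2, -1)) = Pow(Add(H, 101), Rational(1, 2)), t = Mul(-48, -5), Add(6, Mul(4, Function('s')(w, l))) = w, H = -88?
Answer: Add(-1023, Mul(-2, Pow(13, Rational(1, 2)))) ≈ -1030.2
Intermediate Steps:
Function('s')(w, l) = Add(Rational(-3, 2), Mul(Rational(1, 4), w))
t = 240
Function('T')(k, h) = Mul(-2, Pow(13, Rational(1, 2))) (Function('T')(k, h) = Mul(-2, Pow(Add(-88, 101), Rational(1, 2))) = Mul(-2, Pow(13, Rational(1, 2))))
d = -1023 (d = Mul(372, Add(Rational(-3, 2), Mul(Rational(1, 4), -5))) = Mul(372, Add(Rational(-3, 2), Rational(-5, 4))) = Mul(372, Rational(-11, 4)) = -1023)
Add(Function('T')(166, t), d) = Add(Mul(-2, Pow(13, Rational(1, 2))), -1023) = Add(-1023, Mul(-2, Pow(13, Rational(1, 2))))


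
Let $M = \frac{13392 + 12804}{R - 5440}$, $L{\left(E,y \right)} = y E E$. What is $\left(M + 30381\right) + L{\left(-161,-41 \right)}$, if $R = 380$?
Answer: $- \frac{1305967249}{1265} \approx -1.0324 \cdot 10^{6}$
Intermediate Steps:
$L{\left(E,y \right)} = y E^{2}$ ($L{\left(E,y \right)} = E y E = y E^{2}$)
$M = - \frac{6549}{1265}$ ($M = \frac{13392 + 12804}{380 - 5440} = \frac{26196}{-5060} = 26196 \left(- \frac{1}{5060}\right) = - \frac{6549}{1265} \approx -5.1771$)
$\left(M + 30381\right) + L{\left(-161,-41 \right)} = \left(- \frac{6549}{1265} + 30381\right) - 41 \left(-161\right)^{2} = \frac{38425416}{1265} - 1062761 = - \frac{1305967249}{1265}$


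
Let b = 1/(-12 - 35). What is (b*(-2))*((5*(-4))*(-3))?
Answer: 120/47 ≈ 2.5532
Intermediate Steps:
b = -1/47 (b = 1/(-47) = -1/47 ≈ -0.021277)
(b*(-2))*((5*(-4))*(-3)) = (-1/47*(-2))*((5*(-4))*(-3)) = 2*(-20*(-3))/47 = (2/47)*60 = 120/47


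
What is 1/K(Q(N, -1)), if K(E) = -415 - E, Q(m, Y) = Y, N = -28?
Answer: -1/414 ≈ -0.0024155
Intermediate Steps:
1/K(Q(N, -1)) = 1/(-415 - 1*(-1)) = 1/(-415 + 1) = 1/(-414) = -1/414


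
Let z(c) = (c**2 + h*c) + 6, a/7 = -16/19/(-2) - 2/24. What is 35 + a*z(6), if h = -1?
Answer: 2282/19 ≈ 120.11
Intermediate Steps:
a = 539/228 (a = 7*(-16/19/(-2) - 2/24) = 7*(-16*1/19*(-1/2) - 2*1/24) = 7*(-16/19*(-1/2) - 1/12) = 7*(8/19 - 1/12) = 7*(77/228) = 539/228 ≈ 2.3640)
z(c) = 6 + c**2 - c (z(c) = (c**2 - c) + 6 = 6 + c**2 - c)
35 + a*z(6) = 35 + 539*(6 + 6**2 - 1*6)/228 = 35 + 539*(6 + 36 - 6)/228 = 35 + (539/228)*36 = 35 + 1617/19 = 2282/19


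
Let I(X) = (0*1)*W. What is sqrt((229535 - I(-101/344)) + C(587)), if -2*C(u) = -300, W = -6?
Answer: sqrt(229685) ≈ 479.25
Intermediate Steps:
C(u) = 150 (C(u) = -1/2*(-300) = 150)
I(X) = 0 (I(X) = (0*1)*(-6) = 0*(-6) = 0)
sqrt((229535 - I(-101/344)) + C(587)) = sqrt((229535 - 1*0) + 150) = sqrt((229535 + 0) + 150) = sqrt(229535 + 150) = sqrt(229685)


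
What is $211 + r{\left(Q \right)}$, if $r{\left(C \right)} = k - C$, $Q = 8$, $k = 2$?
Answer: $205$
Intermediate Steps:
$r{\left(C \right)} = 2 - C$
$211 + r{\left(Q \right)} = 211 + \left(2 - 8\right) = 211 - 6 = 205$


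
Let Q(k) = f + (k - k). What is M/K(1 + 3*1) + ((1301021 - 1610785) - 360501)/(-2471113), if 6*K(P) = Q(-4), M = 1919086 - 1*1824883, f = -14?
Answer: -698354081962/17297791 ≈ -40372.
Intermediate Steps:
Q(k) = -14 (Q(k) = -14 + (k - k) = -14 + 0 = -14)
M = 94203 (M = 1919086 - 1824883 = 94203)
K(P) = -7/3 (K(P) = (1/6)*(-14) = -7/3)
M/K(1 + 3*1) + ((1301021 - 1610785) - 360501)/(-2471113) = 94203/(-7/3) + ((1301021 - 1610785) - 360501)/(-2471113) = 94203*(-3/7) + (-309764 - 360501)*(-1/2471113) = -282609/7 - 670265*(-1/2471113) = -282609/7 + 670265/2471113 = -698354081962/17297791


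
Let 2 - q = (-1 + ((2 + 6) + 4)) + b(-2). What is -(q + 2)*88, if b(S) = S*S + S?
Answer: 792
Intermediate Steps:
b(S) = S + S² (b(S) = S² + S = S + S²)
q = -11 (q = 2 - ((-1 + ((2 + 6) + 4)) - 2*(1 - 2)) = 2 - ((-1 + (8 + 4)) - 2*(-1)) = 2 - ((-1 + 12) + 2) = 2 - (11 + 2) = 2 - 1*13 = 2 - 13 = -11)
-(q + 2)*88 = -(-11 + 2)*88 = -1*(-9)*88 = 9*88 = 792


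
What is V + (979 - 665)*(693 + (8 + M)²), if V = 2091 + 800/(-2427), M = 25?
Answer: 1363097053/2427 ≈ 5.6164e+5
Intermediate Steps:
V = 5074057/2427 (V = 2091 + 800*(-1/2427) = 2091 - 800/2427 = 5074057/2427 ≈ 2090.7)
V + (979 - 665)*(693 + (8 + M)²) = 5074057/2427 + (979 - 665)*(693 + (8 + 25)²) = 5074057/2427 + 314*(693 + 33²) = 5074057/2427 + 314*(693 + 1089) = 5074057/2427 + 314*1782 = 5074057/2427 + 559548 = 1363097053/2427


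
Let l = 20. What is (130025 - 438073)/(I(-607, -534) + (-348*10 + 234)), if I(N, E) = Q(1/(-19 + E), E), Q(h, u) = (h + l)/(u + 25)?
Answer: 86708426896/913685401 ≈ 94.900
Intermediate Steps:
Q(h, u) = (20 + h)/(25 + u) (Q(h, u) = (h + 20)/(u + 25) = (20 + h)/(25 + u))
I(N, E) = (20 + 1/(-19 + E))/(25 + E)
(130025 - 438073)/(I(-607, -534) + (-348*10 + 234)) = (130025 - 438073)/((-379 + 20*(-534))/((-19 - 534)*(25 - 534)) + (-348*10 + 234)) = -308048/((-379 - 10680)/(-553*(-509)) + (-3480 + 234)) = -308048/(-1/553*(-1/509)*(-11059) - 3246) = -308048/(-11059/281477 - 3246) = -308048/(-913685401/281477) = -308048*(-281477/913685401) = 86708426896/913685401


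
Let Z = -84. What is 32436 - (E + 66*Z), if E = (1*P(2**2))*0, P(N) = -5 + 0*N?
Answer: 37980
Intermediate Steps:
P(N) = -5 (P(N) = -5 + 0 = -5)
E = 0 (E = (1*(-5))*0 = -5*0 = 0)
32436 - (E + 66*Z) = 32436 - (0 + 66*(-84)) = 32436 - (0 - 5544) = 32436 - 1*(-5544) = 32436 + 5544 = 37980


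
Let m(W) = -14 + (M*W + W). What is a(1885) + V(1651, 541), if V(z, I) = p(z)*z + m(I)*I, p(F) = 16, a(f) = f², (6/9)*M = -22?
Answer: -5793725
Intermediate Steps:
M = -33 (M = (3/2)*(-22) = -33)
m(W) = -14 - 32*W (m(W) = -14 + (-33*W + W) = -14 - 32*W)
V(z, I) = 16*z + I*(-14 - 32*I) (V(z, I) = 16*z + (-14 - 32*I)*I = 16*z + I*(-14 - 32*I))
a(1885) + V(1651, 541) = 1885² + (16*1651 - 2*541*(7 + 16*541)) = 3553225 + (26416 - 2*541*(7 + 8656)) = 3553225 + (26416 - 2*541*8663) = 3553225 + (26416 - 9373366) = 3553225 - 9346950 = -5793725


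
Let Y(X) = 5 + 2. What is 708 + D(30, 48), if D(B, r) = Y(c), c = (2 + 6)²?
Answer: 715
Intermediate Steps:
c = 64 (c = 8² = 64)
Y(X) = 7
D(B, r) = 7
708 + D(30, 48) = 708 + 7 = 715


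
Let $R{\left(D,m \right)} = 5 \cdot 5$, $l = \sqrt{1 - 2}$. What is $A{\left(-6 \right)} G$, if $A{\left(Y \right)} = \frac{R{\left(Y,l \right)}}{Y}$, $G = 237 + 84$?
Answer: $- \frac{2675}{2} \approx -1337.5$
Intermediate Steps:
$G = 321$
$l = i$ ($l = \sqrt{-1} = i \approx 1.0 i$)
$R{\left(D,m \right)} = 25$
$A{\left(Y \right)} = \frac{25}{Y}$
$A{\left(-6 \right)} G = \frac{25}{-6} \cdot 321 = 25 \left(- \frac{1}{6}\right) 321 = \left(- \frac{25}{6}\right) 321 = - \frac{2675}{2}$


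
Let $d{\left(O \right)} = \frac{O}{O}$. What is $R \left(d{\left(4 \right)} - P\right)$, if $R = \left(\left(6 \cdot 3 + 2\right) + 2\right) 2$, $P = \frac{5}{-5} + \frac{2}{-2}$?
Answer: $132$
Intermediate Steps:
$d{\left(O \right)} = 1$
$P = -2$ ($P = 5 \left(- \frac{1}{5}\right) + 2 \left(- \frac{1}{2}\right) = -1 - 1 = -2$)
$R = 44$ ($R = \left(\left(18 + 2\right) + 2\right) 2 = \left(20 + 2\right) 2 = 22 \cdot 2 = 44$)
$R \left(d{\left(4 \right)} - P\right) = 44 \left(1 - -2\right) = 44 \left(1 + 2\right) = 44 \cdot 3 = 132$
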